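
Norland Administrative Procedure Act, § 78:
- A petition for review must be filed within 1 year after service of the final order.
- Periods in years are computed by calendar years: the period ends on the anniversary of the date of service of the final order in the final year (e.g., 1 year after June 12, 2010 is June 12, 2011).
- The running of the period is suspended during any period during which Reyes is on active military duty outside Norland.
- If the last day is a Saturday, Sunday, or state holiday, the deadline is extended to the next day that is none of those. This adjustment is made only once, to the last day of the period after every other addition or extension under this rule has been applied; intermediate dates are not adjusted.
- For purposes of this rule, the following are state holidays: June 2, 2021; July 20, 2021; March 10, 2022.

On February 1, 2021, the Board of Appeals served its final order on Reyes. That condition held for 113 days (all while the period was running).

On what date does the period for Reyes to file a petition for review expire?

1 year after February 1, 2021 is February 1, 2022.
Tolling adds 113 days: February 1, 2022 + 113 days = May 25, 2022.
May 25, 2022 is a Wednesday and not a state holiday, so no extension applies.

May 25, 2022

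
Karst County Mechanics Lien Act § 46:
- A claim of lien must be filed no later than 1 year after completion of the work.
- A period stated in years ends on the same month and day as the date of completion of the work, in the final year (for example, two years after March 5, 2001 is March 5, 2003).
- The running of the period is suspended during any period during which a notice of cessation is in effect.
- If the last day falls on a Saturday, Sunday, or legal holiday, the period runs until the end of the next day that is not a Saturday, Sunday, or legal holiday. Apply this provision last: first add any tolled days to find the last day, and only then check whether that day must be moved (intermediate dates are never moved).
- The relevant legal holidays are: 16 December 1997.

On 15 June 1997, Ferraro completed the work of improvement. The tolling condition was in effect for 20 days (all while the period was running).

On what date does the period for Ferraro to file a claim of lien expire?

1 year after 15 June 1997 is June 15, 1998.
Tolling adds 20 days: June 15, 1998 + 20 days = July 5, 1998.
July 5, 1998 is Sunday. The next qualifying day is July 6, 1998.

July 6, 1998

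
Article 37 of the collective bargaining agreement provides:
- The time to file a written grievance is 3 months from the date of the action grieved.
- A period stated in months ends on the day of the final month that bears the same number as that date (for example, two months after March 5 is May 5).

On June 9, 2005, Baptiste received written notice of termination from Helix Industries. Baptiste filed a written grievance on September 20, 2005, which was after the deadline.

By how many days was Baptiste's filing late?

3 months after June 9, 2005 is September 9, 2005.
The deadline is September 9, 2005; from September 9, 2005 to September 20, 2005 is 11 days.

11 days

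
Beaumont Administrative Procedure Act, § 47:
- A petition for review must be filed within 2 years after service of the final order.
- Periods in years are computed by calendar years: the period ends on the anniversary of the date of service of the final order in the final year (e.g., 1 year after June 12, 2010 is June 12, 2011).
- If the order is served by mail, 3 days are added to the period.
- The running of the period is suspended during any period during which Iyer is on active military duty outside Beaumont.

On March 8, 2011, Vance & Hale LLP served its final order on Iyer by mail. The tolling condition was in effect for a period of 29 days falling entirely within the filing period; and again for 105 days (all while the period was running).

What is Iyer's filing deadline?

July 23, 2013

2 years after March 8, 2011 is March 8, 2013.
Service was by mail, adding 3 days: March 8, 2013 + 3 days = March 11, 2013.
Tolling adds 29 days: March 11, 2013 + 29 days = April 9, 2013.
Tolling adds 105 days: April 9, 2013 + 105 days = July 23, 2013.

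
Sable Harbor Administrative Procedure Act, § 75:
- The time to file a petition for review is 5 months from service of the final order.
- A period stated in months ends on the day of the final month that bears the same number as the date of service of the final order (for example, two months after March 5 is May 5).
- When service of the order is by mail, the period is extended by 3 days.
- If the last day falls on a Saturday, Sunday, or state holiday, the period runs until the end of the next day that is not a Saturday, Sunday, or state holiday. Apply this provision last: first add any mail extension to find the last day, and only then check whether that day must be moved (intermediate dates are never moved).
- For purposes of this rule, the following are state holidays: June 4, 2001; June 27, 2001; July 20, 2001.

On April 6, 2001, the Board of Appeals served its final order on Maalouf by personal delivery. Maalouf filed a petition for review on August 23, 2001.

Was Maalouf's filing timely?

Yes

5 months after April 6, 2001 is September 6, 2001.
Service was not by mail, so no mail extension applies.
September 6, 2001 is a Thursday and not a state holiday, so no extension applies.
The deadline is September 6, 2001; the filing on August 23, 2001 is on or before that date.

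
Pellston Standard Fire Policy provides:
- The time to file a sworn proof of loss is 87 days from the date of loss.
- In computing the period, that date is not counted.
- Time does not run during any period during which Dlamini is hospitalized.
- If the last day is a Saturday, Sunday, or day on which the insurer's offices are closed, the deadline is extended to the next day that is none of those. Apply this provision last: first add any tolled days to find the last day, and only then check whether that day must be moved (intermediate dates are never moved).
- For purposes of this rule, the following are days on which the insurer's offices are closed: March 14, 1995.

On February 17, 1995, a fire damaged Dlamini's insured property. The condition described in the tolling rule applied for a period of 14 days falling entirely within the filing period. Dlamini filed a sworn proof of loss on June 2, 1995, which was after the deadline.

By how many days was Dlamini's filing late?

4 days

87 days after February 17, 1995 is May 15, 1995.
Tolling adds 14 days: May 15, 1995 + 14 days = May 29, 1995.
May 29, 1995 is a Monday and not a day on which the insurer's offices are closed, so no extension applies.
The deadline is May 29, 1995; from May 29, 1995 to June 2, 1995 is 4 days.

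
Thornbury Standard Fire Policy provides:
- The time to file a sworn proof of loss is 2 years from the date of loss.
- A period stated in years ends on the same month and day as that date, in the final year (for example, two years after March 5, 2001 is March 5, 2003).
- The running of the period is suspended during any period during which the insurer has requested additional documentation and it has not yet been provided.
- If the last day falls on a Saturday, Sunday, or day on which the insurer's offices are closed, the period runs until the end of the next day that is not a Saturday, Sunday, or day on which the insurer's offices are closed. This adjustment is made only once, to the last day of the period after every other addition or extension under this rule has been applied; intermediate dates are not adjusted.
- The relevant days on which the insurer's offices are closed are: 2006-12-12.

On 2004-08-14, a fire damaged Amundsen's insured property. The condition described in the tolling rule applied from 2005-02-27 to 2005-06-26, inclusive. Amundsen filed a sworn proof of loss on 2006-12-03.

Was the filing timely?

2 years after 2004-08-14 is August 14, 2006.
From February 27, 2005 through June 26, 2005 inclusive is 120 days; tolling adds 120 days: August 14, 2006 + 120 days = December 12, 2006.
December 12, 2006 is a listed holiday. The next qualifying day is December 13, 2006.
The deadline is December 13, 2006; the filing on December 3, 2006 is on or before that date.

Yes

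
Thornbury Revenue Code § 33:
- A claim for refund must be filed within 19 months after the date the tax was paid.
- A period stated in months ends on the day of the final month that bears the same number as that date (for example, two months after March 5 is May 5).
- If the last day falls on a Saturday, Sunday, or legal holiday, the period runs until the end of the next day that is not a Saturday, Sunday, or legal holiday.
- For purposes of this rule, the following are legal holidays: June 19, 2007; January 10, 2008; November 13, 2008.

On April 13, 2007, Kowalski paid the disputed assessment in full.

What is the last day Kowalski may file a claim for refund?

November 14, 2008

19 months after April 13, 2007 is November 13, 2008.
November 13, 2008 is a listed holiday. The next qualifying day is November 14, 2008.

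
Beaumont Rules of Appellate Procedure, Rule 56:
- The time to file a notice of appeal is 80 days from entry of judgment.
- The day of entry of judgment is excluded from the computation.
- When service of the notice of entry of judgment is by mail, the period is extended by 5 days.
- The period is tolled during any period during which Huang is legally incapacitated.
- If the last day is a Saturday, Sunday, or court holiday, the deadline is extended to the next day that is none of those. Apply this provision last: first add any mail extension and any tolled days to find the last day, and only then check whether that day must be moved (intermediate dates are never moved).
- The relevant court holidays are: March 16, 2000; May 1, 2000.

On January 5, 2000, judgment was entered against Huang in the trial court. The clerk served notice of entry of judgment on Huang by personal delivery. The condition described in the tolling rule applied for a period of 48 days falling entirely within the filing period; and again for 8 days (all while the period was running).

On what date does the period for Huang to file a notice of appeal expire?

May 22, 2000

80 days after January 5, 2000 is March 25, 2000.
Service was not by mail, so no mail extension applies.
Tolling adds 48 days: March 25, 2000 + 48 days = May 12, 2000.
Tolling adds 8 days: May 12, 2000 + 8 days = May 20, 2000.
May 20, 2000 is Saturday; May 21, 2000 is Sunday. The next qualifying day is May 22, 2000.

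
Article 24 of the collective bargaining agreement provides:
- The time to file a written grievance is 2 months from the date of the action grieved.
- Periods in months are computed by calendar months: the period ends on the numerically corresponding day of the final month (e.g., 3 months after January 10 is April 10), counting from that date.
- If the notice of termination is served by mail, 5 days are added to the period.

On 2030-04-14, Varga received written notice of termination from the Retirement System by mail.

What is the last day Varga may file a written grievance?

June 19, 2030

2 months after 2030-04-14 is June 14, 2030.
Service was by mail, adding 5 days: June 14, 2030 + 5 days = June 19, 2030.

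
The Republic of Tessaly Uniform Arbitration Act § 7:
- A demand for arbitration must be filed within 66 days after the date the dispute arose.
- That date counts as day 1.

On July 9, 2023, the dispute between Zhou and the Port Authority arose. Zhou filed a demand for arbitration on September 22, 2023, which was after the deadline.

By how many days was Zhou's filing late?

Counting July 9, 2023 as day 1, day 66 is September 12, 2023.
The deadline is September 12, 2023; from September 12, 2023 to September 22, 2023 is 10 days.

10 days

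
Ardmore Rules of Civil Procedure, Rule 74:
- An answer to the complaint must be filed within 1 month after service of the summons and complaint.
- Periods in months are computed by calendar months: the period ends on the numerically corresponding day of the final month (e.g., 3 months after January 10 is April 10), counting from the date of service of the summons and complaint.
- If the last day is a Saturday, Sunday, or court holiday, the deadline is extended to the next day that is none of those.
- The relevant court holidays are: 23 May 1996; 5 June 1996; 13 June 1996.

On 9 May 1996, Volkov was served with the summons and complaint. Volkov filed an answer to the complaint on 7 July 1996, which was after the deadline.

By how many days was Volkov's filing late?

1 month after 9 May 1996 is June 9, 1996.
June 9, 1996 is Sunday. The next qualifying day is June 10, 1996.
The deadline is June 10, 1996; from June 10, 1996 to July 7, 1996 is 27 days.

27 days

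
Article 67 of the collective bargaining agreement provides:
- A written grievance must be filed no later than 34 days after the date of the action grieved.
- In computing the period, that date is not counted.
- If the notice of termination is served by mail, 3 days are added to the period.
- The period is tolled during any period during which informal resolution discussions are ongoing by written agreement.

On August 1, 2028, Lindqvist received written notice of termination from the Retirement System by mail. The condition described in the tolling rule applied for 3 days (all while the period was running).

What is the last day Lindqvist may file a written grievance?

September 10, 2028

34 days after August 1, 2028 is September 4, 2028.
Service was by mail, adding 3 days: September 4, 2028 + 3 days = September 7, 2028.
Tolling adds 3 days: September 7, 2028 + 3 days = September 10, 2028.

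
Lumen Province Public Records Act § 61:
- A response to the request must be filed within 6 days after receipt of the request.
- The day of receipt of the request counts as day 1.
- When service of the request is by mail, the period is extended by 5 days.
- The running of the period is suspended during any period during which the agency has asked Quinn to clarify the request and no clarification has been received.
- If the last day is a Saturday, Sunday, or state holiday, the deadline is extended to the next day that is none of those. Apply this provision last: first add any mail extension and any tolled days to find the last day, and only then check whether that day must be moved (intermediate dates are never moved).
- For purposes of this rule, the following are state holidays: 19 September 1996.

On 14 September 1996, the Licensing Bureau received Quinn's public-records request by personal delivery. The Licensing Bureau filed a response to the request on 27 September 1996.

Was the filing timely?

No

Counting 14 September 1996 as day 1, day 6 is September 19, 1996.
Service was not by mail, so no mail extension applies.
September 19, 1996 is a listed holiday. The next qualifying day is September 20, 1996.
The deadline is September 20, 1996; the filing on September 27, 1996 is after that date.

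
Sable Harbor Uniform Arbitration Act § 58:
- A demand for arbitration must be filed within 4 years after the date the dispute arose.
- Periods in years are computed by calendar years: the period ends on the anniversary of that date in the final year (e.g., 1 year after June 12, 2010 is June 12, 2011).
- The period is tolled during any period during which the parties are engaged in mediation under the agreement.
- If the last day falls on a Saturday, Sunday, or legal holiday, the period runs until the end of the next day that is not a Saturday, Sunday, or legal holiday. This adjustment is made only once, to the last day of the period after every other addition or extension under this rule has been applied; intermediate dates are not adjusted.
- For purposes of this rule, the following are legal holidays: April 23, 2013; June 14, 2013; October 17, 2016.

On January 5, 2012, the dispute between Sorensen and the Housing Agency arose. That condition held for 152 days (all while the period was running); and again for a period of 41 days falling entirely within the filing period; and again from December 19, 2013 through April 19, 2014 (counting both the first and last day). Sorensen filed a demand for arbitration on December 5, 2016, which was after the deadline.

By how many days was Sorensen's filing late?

20 days

4 years after January 5, 2012 is January 5, 2016.
Tolling adds 152 days: January 5, 2016 + 152 days = June 5, 2016.
Tolling adds 41 days: June 5, 2016 + 41 days = July 16, 2016.
From December 19, 2013 through April 19, 2014 inclusive is 122 days; tolling adds 122 days: July 16, 2016 + 122 days = November 15, 2016.
November 15, 2016 is a Tuesday and not a legal holiday, so no extension applies.
The deadline is November 15, 2016; from November 15, 2016 to December 5, 2016 is 20 days.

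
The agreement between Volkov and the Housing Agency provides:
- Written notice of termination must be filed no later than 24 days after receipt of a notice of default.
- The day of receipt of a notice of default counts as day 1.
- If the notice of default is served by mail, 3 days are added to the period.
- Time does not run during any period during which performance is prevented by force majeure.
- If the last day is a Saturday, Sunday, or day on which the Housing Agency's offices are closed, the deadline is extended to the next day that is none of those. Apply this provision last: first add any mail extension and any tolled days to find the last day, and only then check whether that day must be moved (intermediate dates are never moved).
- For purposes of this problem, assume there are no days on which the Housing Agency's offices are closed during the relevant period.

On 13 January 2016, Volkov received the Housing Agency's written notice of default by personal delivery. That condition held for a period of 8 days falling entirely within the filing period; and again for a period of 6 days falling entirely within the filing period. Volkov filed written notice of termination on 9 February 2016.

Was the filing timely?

Counting 13 January 2016 as day 1, day 24 is February 5, 2016.
Service was not by mail, so no mail extension applies.
Tolling adds 8 days: February 5, 2016 + 8 days = February 13, 2016.
Tolling adds 6 days: February 13, 2016 + 6 days = February 19, 2016.
February 19, 2016 is a Friday and not a day on which the Housing Agency's offices are closed, so no extension applies.
The deadline is February 19, 2016; the filing on February 9, 2016 is on or before that date.

Yes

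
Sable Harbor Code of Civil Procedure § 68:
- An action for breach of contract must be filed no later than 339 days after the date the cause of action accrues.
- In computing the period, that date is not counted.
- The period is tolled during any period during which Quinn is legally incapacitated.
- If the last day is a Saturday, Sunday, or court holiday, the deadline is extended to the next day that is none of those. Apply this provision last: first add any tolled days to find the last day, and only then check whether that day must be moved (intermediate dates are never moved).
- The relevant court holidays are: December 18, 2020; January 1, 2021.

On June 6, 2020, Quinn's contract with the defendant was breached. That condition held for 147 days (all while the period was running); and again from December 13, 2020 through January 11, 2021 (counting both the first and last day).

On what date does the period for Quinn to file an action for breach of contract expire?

339 days after June 6, 2020 is May 11, 2021.
Tolling adds 147 days: May 11, 2021 + 147 days = October 5, 2021.
From December 13, 2020 through January 11, 2021 inclusive is 30 days; tolling adds 30 days: October 5, 2021 + 30 days = November 4, 2021.
November 4, 2021 is a Thursday and not a court holiday, so no extension applies.

November 4, 2021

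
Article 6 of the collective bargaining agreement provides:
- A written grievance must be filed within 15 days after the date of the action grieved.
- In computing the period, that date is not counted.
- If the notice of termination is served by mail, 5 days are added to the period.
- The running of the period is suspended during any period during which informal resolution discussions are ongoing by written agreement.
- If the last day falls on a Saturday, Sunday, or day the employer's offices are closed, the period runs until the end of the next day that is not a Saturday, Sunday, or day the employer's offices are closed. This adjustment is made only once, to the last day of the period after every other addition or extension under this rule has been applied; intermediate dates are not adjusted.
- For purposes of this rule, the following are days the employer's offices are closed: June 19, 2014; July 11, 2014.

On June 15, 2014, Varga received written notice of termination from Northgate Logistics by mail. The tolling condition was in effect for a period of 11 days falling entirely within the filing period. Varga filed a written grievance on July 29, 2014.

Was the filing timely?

No

15 days after June 15, 2014 is June 30, 2014.
Service was by mail, adding 5 days: June 30, 2014 + 5 days = July 5, 2014.
Tolling adds 11 days: July 5, 2014 + 11 days = July 16, 2014.
July 16, 2014 is a Wednesday and not a day the employer's offices are closed, so no extension applies.
The deadline is July 16, 2014; the filing on July 29, 2014 is after that date.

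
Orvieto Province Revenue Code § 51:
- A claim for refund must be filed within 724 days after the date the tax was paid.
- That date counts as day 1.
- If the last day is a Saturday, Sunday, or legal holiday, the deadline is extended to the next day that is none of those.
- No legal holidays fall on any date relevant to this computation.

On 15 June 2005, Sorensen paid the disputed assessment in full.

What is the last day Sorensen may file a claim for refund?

Counting 15 June 2005 as day 1, day 724 is June 8, 2007.
June 8, 2007 is a Friday and not a legal holiday, so no extension applies.

June 8, 2007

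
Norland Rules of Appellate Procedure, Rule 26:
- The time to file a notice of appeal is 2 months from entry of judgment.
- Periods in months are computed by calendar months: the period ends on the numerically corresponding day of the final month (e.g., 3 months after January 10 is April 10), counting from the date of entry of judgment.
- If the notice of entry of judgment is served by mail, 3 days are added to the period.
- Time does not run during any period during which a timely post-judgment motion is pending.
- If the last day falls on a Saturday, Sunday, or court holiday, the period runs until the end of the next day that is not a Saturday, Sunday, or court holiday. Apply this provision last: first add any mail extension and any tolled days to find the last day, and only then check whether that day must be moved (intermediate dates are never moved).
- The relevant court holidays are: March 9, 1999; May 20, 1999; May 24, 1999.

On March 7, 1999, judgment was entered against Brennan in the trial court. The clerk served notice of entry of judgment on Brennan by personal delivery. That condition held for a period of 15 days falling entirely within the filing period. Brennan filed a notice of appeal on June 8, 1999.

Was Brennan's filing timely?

2 months after March 7, 1999 is May 7, 1999.
Service was not by mail, so no mail extension applies.
Tolling adds 15 days: May 7, 1999 + 15 days = May 22, 1999.
May 22, 1999 is Saturday; May 23, 1999 is Sunday; May 24, 1999 is a listed holiday. The next qualifying day is May 25, 1999.
The deadline is May 25, 1999; the filing on June 8, 1999 is after that date.

No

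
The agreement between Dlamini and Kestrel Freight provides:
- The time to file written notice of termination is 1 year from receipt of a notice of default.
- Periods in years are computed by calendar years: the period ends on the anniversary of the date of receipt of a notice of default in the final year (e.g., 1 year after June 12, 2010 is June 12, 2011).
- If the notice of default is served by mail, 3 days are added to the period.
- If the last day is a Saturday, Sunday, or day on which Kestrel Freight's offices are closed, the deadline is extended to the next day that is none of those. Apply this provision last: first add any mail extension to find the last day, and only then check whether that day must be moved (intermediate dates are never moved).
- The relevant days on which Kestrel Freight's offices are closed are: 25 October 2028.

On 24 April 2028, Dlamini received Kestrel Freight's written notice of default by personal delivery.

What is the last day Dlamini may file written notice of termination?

1 year after 24 April 2028 is April 24, 2029.
Service was not by mail, so no mail extension applies.
April 24, 2029 is a Tuesday and not a day on which Kestrel Freight's offices are closed, so no extension applies.

April 24, 2029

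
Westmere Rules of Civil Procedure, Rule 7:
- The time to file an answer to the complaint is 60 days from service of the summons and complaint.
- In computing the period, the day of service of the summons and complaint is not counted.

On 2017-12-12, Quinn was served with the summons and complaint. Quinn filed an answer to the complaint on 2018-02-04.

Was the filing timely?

Yes

60 days after 2017-12-12 is February 10, 2018.
The deadline is February 10, 2018; the filing on February 4, 2018 is on or before that date.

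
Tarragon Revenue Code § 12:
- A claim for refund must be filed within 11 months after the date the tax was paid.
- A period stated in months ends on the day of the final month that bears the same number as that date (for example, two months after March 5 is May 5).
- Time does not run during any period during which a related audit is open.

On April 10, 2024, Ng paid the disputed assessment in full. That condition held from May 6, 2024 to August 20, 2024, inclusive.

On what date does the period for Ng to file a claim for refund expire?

June 25, 2025

11 months after April 10, 2024 is March 10, 2025.
From May 6, 2024 through August 20, 2024 inclusive is 107 days; tolling adds 107 days: March 10, 2025 + 107 days = June 25, 2025.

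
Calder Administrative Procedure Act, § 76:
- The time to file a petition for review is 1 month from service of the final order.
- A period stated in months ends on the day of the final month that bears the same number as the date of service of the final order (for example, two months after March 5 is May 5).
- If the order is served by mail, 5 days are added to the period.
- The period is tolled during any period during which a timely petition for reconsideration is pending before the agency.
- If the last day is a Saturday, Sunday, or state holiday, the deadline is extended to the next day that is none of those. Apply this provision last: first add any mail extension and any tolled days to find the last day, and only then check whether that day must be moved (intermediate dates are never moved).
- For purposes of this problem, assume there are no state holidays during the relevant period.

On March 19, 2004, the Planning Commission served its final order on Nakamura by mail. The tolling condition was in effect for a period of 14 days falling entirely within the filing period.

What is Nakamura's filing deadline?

May 10, 2004

1 month after March 19, 2004 is April 19, 2004.
Service was by mail, adding 5 days: April 19, 2004 + 5 days = April 24, 2004.
Tolling adds 14 days: April 24, 2004 + 14 days = May 8, 2004.
May 8, 2004 is Saturday; May 9, 2004 is Sunday. The next qualifying day is May 10, 2004.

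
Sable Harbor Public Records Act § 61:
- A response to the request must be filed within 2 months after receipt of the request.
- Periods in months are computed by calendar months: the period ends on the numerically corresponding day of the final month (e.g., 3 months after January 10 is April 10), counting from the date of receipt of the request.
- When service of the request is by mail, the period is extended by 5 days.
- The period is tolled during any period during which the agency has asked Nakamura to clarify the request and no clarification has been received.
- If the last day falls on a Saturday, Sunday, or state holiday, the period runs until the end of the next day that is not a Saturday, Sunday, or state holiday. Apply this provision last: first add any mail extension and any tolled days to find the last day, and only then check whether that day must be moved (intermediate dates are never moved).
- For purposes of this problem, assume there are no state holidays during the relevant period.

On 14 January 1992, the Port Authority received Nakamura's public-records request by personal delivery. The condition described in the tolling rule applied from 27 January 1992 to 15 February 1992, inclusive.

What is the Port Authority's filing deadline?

April 3, 1992

2 months after 14 January 1992 is March 14, 1992.
Service was not by mail, so no mail extension applies.
From January 27, 1992 through February 15, 1992 inclusive is 20 days; tolling adds 20 days: March 14, 1992 + 20 days = April 3, 1992.
April 3, 1992 is a Friday and not a state holiday, so no extension applies.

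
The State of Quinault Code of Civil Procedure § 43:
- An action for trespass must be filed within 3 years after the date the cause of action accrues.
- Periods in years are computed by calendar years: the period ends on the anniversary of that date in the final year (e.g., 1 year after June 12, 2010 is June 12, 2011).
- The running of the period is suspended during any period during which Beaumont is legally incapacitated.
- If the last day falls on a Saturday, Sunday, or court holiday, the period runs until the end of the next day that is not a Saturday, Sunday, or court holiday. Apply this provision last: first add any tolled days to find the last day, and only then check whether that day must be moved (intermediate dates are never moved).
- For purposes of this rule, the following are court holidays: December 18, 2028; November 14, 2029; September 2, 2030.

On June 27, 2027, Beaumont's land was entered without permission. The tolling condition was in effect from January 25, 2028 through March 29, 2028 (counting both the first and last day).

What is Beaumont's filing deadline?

3 years after June 27, 2027 is June 27, 2030.
From January 25, 2028 through March 29, 2028 inclusive is 65 days; tolling adds 65 days: June 27, 2030 + 65 days = August 31, 2030.
August 31, 2030 is Saturday; September 1, 2030 is Sunday; September 2, 2030 is a listed holiday. The next qualifying day is September 3, 2030.

September 3, 2030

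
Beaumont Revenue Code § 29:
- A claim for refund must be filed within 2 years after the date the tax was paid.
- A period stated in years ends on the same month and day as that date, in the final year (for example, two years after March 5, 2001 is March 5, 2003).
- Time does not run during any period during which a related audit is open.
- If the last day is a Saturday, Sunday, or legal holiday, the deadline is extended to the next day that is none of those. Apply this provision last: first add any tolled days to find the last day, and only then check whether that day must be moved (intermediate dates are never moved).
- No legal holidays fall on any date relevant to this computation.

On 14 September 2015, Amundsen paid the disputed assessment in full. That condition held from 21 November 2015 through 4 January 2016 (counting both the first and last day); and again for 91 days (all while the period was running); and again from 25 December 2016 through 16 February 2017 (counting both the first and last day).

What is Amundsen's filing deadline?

2 years after 14 September 2015 is September 14, 2017.
From November 21, 2015 through January 4, 2016 inclusive is 45 days; tolling adds 45 days: September 14, 2017 + 45 days = October 29, 2017.
Tolling adds 91 days: October 29, 2017 + 91 days = January 28, 2018.
From December 25, 2016 through February 16, 2017 inclusive is 54 days; tolling adds 54 days: January 28, 2018 + 54 days = March 23, 2018.
March 23, 2018 is a Friday and not a legal holiday, so no extension applies.

March 23, 2018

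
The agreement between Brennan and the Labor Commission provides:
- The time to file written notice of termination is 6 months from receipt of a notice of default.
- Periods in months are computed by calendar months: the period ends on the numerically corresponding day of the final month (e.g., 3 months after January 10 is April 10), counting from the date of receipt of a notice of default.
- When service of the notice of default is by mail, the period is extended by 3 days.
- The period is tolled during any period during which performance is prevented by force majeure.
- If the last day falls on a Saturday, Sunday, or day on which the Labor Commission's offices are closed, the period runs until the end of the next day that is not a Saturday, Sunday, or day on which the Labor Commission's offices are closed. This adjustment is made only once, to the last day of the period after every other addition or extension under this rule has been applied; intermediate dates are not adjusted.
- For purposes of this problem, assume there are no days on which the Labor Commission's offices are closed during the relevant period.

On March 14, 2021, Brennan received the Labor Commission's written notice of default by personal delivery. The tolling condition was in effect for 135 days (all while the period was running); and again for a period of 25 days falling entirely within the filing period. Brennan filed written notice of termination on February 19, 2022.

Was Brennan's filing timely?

Yes

6 months after March 14, 2021 is September 14, 2021.
Service was not by mail, so no mail extension applies.
Tolling adds 135 days: September 14, 2021 + 135 days = January 27, 2022.
Tolling adds 25 days: January 27, 2022 + 25 days = February 21, 2022.
February 21, 2022 is a Monday and not a day on which the Labor Commission's offices are closed, so no extension applies.
The deadline is February 21, 2022; the filing on February 19, 2022 is on or before that date.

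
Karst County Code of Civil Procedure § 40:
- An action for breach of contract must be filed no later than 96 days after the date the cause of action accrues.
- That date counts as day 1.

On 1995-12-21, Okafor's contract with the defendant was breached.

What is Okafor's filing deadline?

Counting 1995-12-21 as day 1, day 96 is March 25, 1996.

March 25, 1996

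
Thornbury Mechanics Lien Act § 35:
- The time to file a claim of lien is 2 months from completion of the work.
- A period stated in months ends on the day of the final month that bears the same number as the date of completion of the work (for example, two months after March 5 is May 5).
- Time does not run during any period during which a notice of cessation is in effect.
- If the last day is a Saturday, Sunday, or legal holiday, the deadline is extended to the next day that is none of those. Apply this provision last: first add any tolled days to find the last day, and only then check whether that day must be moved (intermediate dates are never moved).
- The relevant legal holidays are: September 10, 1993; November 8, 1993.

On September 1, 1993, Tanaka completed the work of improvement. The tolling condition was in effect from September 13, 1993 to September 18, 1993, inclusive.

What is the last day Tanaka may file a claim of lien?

November 9, 1993

2 months after September 1, 1993 is November 1, 1993.
From September 13, 1993 through September 18, 1993 inclusive is 6 days; tolling adds 6 days: November 1, 1993 + 6 days = November 7, 1993.
November 7, 1993 is Sunday; November 8, 1993 is a listed holiday. The next qualifying day is November 9, 1993.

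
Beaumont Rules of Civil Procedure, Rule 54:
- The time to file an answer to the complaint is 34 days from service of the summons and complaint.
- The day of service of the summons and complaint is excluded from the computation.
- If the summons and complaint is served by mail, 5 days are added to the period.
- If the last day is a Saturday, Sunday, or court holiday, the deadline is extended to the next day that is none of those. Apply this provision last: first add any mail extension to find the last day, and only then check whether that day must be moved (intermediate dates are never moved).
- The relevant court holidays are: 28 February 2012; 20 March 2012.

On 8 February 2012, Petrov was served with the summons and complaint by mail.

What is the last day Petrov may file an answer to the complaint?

34 days after 8 February 2012 is March 13, 2012.
Service was by mail, adding 5 days: March 13, 2012 + 5 days = March 18, 2012.
March 18, 2012 is Sunday. The next qualifying day is March 19, 2012.

March 19, 2012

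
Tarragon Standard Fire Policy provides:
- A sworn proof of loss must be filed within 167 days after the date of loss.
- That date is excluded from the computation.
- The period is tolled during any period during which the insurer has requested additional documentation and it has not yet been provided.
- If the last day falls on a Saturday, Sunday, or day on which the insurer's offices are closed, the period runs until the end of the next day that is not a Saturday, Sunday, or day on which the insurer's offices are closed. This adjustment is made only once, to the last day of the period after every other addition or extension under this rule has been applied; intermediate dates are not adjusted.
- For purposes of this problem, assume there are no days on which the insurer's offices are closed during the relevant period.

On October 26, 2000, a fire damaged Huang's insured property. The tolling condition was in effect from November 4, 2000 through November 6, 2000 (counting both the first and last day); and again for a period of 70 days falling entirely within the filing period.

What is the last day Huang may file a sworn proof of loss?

167 days after October 26, 2000 is April 11, 2001.
From November 4, 2000 through November 6, 2000 inclusive is 3 days; tolling adds 3 days: April 11, 2001 + 3 days = April 14, 2001.
Tolling adds 70 days: April 14, 2001 + 70 days = June 23, 2001.
June 23, 2001 is Saturday; June 24, 2001 is Sunday. The next qualifying day is June 25, 2001.

June 25, 2001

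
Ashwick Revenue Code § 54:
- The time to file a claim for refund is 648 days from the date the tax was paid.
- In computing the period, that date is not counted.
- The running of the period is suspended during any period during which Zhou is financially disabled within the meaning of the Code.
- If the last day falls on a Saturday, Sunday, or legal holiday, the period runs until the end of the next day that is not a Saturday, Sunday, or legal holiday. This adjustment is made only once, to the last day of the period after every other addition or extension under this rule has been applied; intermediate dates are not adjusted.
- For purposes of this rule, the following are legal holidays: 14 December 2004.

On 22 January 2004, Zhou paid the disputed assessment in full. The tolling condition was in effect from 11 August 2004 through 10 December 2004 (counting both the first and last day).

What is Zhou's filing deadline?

648 days after 22 January 2004 is October 31, 2005.
From August 11, 2004 through December 10, 2004 inclusive is 122 days; tolling adds 122 days: October 31, 2005 + 122 days = March 2, 2006.
March 2, 2006 is a Thursday and not a legal holiday, so no extension applies.

March 2, 2006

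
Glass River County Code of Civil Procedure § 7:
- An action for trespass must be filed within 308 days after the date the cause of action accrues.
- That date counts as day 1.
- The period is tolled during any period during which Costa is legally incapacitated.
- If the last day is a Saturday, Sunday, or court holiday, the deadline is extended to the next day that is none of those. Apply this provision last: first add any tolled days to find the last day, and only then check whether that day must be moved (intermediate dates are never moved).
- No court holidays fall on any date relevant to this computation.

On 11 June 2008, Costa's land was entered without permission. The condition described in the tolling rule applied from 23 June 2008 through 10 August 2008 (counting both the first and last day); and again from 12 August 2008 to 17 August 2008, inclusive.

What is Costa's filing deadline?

June 8, 2009

Counting 11 June 2008 as day 1, day 308 is April 14, 2009.
From June 23, 2008 through August 10, 2008 inclusive is 49 days; tolling adds 49 days: April 14, 2009 + 49 days = June 2, 2009.
From August 12, 2008 through August 17, 2008 inclusive is 6 days; tolling adds 6 days: June 2, 2009 + 6 days = June 8, 2009.
June 8, 2009 is a Monday and not a court holiday, so no extension applies.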